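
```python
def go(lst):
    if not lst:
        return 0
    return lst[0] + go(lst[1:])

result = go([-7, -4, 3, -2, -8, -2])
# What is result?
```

(-7) + (-4) + 3 + (-2) + (-8) + (-2) + 0 = -20

Answer: -20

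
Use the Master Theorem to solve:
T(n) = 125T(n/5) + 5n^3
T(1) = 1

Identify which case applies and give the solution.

a=125, b=5, f(n)=5n^3. log_5(125) = 3. Since c=3 = 3, Case 2 applies: T(n) = Θ(n^log_b(a) · log n) = O(n^3 log n).

Answer: O(n^3 log n) - Case 2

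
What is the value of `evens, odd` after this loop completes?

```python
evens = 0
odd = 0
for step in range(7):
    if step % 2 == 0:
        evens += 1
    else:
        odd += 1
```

Count evens and odds in range(7)
`evens, odd` takes the values: (0, 0) → (1, 0) → (1, 1) → (2, 1) → (2, 2) → (3, 2) → (3, 3) → (4, 3)

Answer: 4, 3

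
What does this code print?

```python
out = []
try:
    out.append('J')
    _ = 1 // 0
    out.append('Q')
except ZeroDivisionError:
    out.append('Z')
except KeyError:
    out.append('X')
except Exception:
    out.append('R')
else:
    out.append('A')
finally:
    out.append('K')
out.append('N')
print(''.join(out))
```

Execution trace: 'J' (try body) → 'Z' (except ZeroDivisionError) → 'K' (finally) → 'N' (after the try/except). Output: JZKN

Answer: JZKN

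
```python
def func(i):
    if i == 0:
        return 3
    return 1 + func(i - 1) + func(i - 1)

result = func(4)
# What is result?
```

func(i) = 1 + 2·func(i-1), func(0)=3. Closed form: (3+1)·2^4 - 1 = 63.

Answer: 63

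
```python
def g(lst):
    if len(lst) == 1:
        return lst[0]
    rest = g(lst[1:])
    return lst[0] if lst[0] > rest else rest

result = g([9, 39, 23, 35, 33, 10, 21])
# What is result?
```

Recursive max over [9, 39, 23, 35, 33, 10, 21] = 39

Answer: 39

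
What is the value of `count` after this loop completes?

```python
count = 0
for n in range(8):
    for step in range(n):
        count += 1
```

Triangle number: 0+1+2+...+7
`count` takes the values: 0 → 1 → 2 → 3 → 4 → 5 → 6 → 7 → 8 → 9 → 10 → 11 → 12 → 13 → 14 → 15 → 16 → 17 → 18 → 19 → 20 → 21 → 22 → 23 → 24 → 25 → 26 → 27 → 28

Answer: 28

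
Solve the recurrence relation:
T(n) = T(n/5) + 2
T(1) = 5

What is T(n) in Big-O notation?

Each step divides n by 5 and adds 2. After log_5(n) steps we reach T(1)=5. So T(n) = 2·log_5(n) + 5 = O(log n).

Answer: O(log n)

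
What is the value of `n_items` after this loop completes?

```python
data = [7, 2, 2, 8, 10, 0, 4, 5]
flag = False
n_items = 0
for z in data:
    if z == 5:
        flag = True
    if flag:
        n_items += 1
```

Count elements after first 5 in [7, 2, 2, 8, 10, 0, 4, 5]
`n_items` takes the values: 0 → 1

Answer: 1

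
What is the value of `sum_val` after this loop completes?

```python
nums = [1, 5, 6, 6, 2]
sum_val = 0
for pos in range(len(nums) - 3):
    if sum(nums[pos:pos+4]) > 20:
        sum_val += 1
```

Count windows with sum > 20
`sum_val` takes the values: 0

Answer: 0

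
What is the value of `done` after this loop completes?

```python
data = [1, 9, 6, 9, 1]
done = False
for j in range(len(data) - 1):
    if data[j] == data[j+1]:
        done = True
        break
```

Check consecutive duplicates in [1, 9, 6, 9, 1]
`done` takes the values: False

Answer: False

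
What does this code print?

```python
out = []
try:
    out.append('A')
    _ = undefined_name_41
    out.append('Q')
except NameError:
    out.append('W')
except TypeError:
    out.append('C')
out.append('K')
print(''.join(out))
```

Execution trace: 'A' (try body) → 'W' (except NameError) → 'K' (after the try/except). Output: AWK

Answer: AWK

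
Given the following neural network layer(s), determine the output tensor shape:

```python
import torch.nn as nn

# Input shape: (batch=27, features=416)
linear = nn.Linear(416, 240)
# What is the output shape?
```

Input: (27, 416) -> Output: (27, 240)

Answer: (27, 240)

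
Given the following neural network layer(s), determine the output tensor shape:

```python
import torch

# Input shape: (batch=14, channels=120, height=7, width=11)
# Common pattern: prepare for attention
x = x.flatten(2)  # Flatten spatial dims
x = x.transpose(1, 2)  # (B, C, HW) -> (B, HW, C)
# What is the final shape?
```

Input: (14, 120, 7, 11) -> after flatten(2): (14, 120, 77) -> Output: (14, 77, 120)

Answer: (14, 77, 120)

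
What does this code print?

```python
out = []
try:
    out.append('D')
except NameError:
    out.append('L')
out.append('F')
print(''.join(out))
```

Execution trace: 'D' (try body, no exception) → 'F' (after the try/except). Output: DF

Answer: DF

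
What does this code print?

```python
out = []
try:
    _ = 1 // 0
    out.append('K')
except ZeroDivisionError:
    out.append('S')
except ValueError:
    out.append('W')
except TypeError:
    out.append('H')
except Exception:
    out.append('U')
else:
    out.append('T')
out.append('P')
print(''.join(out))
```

Execution trace: 'S' (except ZeroDivisionError) → 'P' (after the try/except). Output: SP

Answer: SP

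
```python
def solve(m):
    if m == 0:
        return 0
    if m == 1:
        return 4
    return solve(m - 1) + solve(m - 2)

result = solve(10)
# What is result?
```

Build up from base cases: solve(0)=0, solve(1)=4, solve(2)=4, solve(3)=8, solve(4)=12, solve(5)=20, solve(6)=32, ..., solve(10)=220

Answer: 220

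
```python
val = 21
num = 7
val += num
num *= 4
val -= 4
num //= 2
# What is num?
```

Trace:
`val = 21` → val = 21
`num = 7` → num = 7
`val += num` → val = 28
`num *= 4` → num = 28
`val -= 4` → val = 24
`num //= 2` → num = 14
So num = 14

Answer: 14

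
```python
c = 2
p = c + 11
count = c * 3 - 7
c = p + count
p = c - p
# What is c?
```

Trace:
`c = 2` → c = 2
`p = c + 11` → p = 13
`count = c * 3 - 7` → count = -1
`c = p + count` → c = 12
`p = c - p` → p = -1
So c = 12

Answer: 12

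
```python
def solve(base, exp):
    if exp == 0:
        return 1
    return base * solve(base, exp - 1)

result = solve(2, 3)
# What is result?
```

solve(2, 3) = 2 * 2 * 2 = 8

Answer: 8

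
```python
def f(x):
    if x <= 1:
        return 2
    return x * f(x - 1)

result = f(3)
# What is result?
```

f(3) = 3 * 2 * 2 = 12

Answer: 12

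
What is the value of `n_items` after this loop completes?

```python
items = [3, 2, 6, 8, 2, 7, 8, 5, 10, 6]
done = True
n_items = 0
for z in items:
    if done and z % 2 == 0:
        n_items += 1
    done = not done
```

Count even values at even positions
`n_items` takes the values: 0 → 1 → 2 → 3 → 4

Answer: 4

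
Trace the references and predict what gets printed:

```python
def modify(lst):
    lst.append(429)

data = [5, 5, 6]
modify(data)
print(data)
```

Key concept: function modifies passed list.
Step by step:
`data = [5, 5, 6]` → data = [5, 5, 6]
`modify(data)` → data = [5, 5, 6, 429]
`print(data)` → prints [5, 5, 6, 429]

Answer: [5, 5, 6, 429]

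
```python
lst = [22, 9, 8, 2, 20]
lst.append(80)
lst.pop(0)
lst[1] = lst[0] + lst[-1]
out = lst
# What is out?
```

Trace:
`lst = [22, 9, 8, 2, 20]` → lst = [22, 9, 8, 2, 20]
`lst.append(80)` → lst = [22, 9, 8, 2, 20, 80]
`lst.pop(0)` → lst = [9, 8, 2, 20, 80]
`lst[1] = lst[0] + lst[-1]` → lst = [9, 89, 2, 20, 80]
`out = lst` → out = [9, 89, 2, 20, 80]
So out = [9, 89, 2, 20, 80]

Answer: [9, 89, 2, 20, 80]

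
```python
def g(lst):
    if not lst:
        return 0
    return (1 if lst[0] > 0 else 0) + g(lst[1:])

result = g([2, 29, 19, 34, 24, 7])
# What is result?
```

Count of positive elements in [2, 29, 19, 34, 24, 7] = 6

Answer: 6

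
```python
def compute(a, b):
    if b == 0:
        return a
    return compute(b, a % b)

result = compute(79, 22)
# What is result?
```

compute(79, 22) -> compute(22, 13) -> compute(13, 9) -> compute(9, 4) -> compute(4, 1) -> compute(1, 0) -> 1

Answer: 1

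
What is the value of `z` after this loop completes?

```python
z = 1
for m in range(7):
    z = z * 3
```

Multiply by 3, 7 times: 1 * 3^7 = 2187
`z` takes the values: 1 → 3 → 9 → 27 → 81 → 243 → 729 → 2187

Answer: 2187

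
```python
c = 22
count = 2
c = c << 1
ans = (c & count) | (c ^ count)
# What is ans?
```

Trace:
`c = 22` → c = 22
`count = 2` → count = 2
`c = c << 1` → c = 44
`ans = (c & count) | (c ^ count)` → ans = 46
So ans = 46

Answer: 46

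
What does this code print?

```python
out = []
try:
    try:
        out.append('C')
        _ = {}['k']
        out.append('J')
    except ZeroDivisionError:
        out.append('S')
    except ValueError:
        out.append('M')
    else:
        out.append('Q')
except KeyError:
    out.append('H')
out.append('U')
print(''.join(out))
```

Execution trace: 'C' (try body) → 'H' (outer except KeyError) → 'U' (after the try/except). Output: CHU

Answer: CHU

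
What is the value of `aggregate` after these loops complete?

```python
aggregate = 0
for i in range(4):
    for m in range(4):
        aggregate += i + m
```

Sum of all i+m for i,m in 4x4
`aggregate` takes the values: 0 → 1 → 3 → 6 → 7 → 9 → 12 → 16 → 18 → 21 → 25 → 30 → 33 → 37 → 42 → 48

Answer: 48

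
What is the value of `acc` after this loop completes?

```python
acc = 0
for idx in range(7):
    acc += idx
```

Sum of 0 to 6 = 21
`acc` takes the values: 0 → 1 → 3 → 6 → 10 → 15 → 21

Answer: 21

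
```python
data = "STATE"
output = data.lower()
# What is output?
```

Trace:
`data = "STATE"` → data = 'STATE'
`output = data.lower()` → output = 'state'
So output = 'state'

Answer: 'state'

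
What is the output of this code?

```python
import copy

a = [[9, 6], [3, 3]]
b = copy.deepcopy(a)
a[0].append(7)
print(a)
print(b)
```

Key concept: deep copy is fully independent.
Step by step:
`a = [[9, 6], [3, 3]]` → a = [[9, 6], [3, 3]]
`b = copy.deepcopy(a)` → b = [[9, 6], [3, 3]]
`a[0].append(7)` → a = [[9, 6, 7], [3, 3]]
`print(a)` → prints [[9, 6, 7], [3, 3]]
`print(b)` → prints [[9, 6], [3, 3]]

Answer:
[[9, 6, 7], [3, 3]]
[[9, 6], [3, 3]]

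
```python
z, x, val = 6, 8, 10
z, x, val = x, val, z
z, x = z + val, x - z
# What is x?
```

Trace:
`z, x, val = 6, 8, 10` → z = 6; x = 8; val = 10
`z, x, val = x, val, z` → z = 8; x = 10; val = 6
`z, x = z + val, x - z` → z = 14; x = 2
So x = 2

Answer: 2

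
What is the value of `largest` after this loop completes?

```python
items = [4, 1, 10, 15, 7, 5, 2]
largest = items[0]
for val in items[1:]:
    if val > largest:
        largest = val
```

Maximum of [4, 1, 10, 15, 7, 5, 2]
`largest` takes the values: 4 → 10 → 15

Answer: 15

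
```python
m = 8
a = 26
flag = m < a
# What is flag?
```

Trace:
`m = 8` → m = 8
`a = 26` → a = 26
`flag = m < a` → flag = True
So flag = True

Answer: True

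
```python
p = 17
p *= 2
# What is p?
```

Trace:
`p = 17` → p = 17
`p *= 2` → p = 34
So p = 34

Answer: 34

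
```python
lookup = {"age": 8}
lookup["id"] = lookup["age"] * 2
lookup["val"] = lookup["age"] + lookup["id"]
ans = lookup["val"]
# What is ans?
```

Trace:
`lookup = {"age": 8}` → lookup = {'age': 8}
`lookup["id"] = lookup["age"] * 2` → lookup = {'age': 8, 'id': 16}
`lookup["val"] = lookup["age"] + lookup["id"]` → lookup = {'age': 8, 'id': 16, 'val': 24}
`ans = lookup["val"]` → ans = 24
So ans = 24

Answer: 24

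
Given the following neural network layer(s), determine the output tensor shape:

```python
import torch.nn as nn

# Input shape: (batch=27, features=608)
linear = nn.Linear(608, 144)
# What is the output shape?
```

Input: (27, 608) -> Output: (27, 144)

Answer: (27, 144)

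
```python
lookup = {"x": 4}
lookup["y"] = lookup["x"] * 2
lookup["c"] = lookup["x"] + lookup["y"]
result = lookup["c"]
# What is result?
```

Trace:
`lookup = {"x": 4}` → lookup = {'x': 4}
`lookup["y"] = lookup["x"] * 2` → lookup = {'x': 4, 'y': 8}
`lookup["c"] = lookup["x"] + lookup["y"]` → lookup = {'x': 4, 'y': 8, 'c': 12}
`result = lookup["c"]` → result = 12
So result = 12

Answer: 12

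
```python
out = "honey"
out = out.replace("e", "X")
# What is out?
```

Trace:
`out = "honey"` → out = 'honey'
`out = out.replace("e", "X")` → out = 'honXy'
So out = 'honXy'

Answer: 'honXy'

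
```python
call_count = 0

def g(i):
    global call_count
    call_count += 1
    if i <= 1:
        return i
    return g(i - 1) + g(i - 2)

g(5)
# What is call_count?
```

Calls(i) = 1 + Calls(i-1) + Calls(i-2); Calls(0)=Calls(1)=1. For i=5 this gives 15.

Answer: 15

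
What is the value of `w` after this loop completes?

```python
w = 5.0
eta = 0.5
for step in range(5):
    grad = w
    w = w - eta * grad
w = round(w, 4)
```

Gradient descent: w = 5.0 * (1 - 0.5)^5
`w` takes the values: 5.0 → 2.5 → 1.25 → 0.625 → 0.3125 → 0.15625 → 0.1562

Answer: 0.1562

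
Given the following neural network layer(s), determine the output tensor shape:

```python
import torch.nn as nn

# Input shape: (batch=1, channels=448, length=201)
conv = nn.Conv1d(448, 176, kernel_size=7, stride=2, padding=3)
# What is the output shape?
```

Input: (1, 448, 201) -> Output: (1, 176, 101)

Answer: (1, 176, 101)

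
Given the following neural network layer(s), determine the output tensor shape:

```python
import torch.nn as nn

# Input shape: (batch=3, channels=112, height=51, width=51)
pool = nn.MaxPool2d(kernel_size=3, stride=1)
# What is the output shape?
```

Input: (3, 112, 51, 51) -> Output: (3, 112, 49, 49)

Answer: (3, 112, 49, 49)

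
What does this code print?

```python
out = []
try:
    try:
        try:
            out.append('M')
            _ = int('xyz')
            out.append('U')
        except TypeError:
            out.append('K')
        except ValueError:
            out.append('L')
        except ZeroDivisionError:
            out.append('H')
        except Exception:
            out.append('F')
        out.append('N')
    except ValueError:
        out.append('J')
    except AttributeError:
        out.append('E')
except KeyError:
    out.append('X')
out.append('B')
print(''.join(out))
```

Execution trace: 'M' (inner try body) → 'L' (inner except ValueError) → 'N' (try body, no exception) → 'B' (after the try/except). Output: MLNB

Answer: MLNB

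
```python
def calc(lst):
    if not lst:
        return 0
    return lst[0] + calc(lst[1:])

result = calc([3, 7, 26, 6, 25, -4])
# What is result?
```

3 + 7 + 26 + 6 + 25 + (-4) + 0 = 63

Answer: 63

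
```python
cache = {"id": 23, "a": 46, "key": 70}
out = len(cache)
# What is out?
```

Trace:
`cache = {"id": 23, "a": 46, "key": 70}` → cache = {'id': 23, 'a': 46, 'key': 70}
`out = len(cache)` → out = 3
So out = 3

Answer: 3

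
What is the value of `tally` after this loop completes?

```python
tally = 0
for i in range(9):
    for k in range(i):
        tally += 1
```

Triangle number: 0+1+2+...+8
`tally` takes the values: 0 → 1 → 2 → 3 → 4 → 5 → 6 → 7 → 8 → 9 → 10 → 11 → 12 → 13 → 14 → 15 → 16 → 17 → 18 → 19 → 20 → 21 → 22 → 23 → 24 → 25 → 26 → 27 → 28 → 29 → 30 → 31 → 32 → 33 → 34 → 35 → 36

Answer: 36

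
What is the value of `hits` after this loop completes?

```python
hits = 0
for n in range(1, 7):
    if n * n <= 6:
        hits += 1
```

Count numbers where n² ≤ 6
`hits` takes the values: 0 → 1 → 2

Answer: 2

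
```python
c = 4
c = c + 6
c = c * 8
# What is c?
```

Trace:
`c = 4` → c = 4
`c = c + 6` → c = 10
`c = c * 8` → c = 80
So c = 80

Answer: 80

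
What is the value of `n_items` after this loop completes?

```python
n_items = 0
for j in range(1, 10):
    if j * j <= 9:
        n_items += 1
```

Count numbers where j² ≤ 9
`n_items` takes the values: 0 → 1 → 2 → 3

Answer: 3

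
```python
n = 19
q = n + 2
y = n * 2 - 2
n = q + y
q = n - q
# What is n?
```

Trace:
`n = 19` → n = 19
`q = n + 2` → q = 21
`y = n * 2 - 2` → y = 36
`n = q + y` → n = 57
`q = n - q` → q = 36
So n = 57

Answer: 57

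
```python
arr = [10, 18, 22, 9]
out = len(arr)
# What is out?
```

Trace:
`arr = [10, 18, 22, 9]` → arr = [10, 18, 22, 9]
`out = len(arr)` → out = 4
So out = 4

Answer: 4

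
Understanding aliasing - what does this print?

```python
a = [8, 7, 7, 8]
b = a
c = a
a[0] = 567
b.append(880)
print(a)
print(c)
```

Key concept: multiple aliases.
Step by step:
`a = [8, 7, 7, 8]` → a = [8, 7, 7, 8]
`b = a` → b = [8, 7, 7, 8] (same object as a)
`c = a` → c = [8, 7, 7, 8] (same object as a, b)
`a[0] = 567` → a = [567, 7, 7, 8] (same object as b, c); b = [567, 7, 7, 8] (same object as a, c); c = [567, 7, 7, 8] (same object as a, b)
`b.append(880)` → a = [567, 7, 7, 8, 880] (same object as b, c); b = [567, 7, 7, 8, 880] (same object as a, c); c = [567, 7, 7, 8, 880] (same object as a, b)
`print(a)` → prints [567, 7, 7, 8, 880]
`print(c)` → prints [567, 7, 7, 8, 880]

Answer:
[567, 7, 7, 8, 880]
[567, 7, 7, 8, 880]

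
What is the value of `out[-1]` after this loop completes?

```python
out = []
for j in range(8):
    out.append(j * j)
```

Last element of squares 0 to 7
`out` takes the values: [] → [0] → [0, 1] → [0, 1, 4] → [0, 1, 4, 9] → [0, 1, 4, 9, 16] → [0, 1, 4, 9, 16, 25] → [0, 1, 4, 9, 16, 25, 36] → [0, 1, 4, 9, 16, 25, 36, 49]
So `out[-1]` = 49

Answer: 49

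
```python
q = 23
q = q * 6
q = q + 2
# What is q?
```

Trace:
`q = 23` → q = 23
`q = q * 6` → q = 138
`q = q + 2` → q = 140
So q = 140

Answer: 140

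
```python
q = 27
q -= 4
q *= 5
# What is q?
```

Trace:
`q = 27` → q = 27
`q -= 4` → q = 23
`q *= 5` → q = 115
So q = 115

Answer: 115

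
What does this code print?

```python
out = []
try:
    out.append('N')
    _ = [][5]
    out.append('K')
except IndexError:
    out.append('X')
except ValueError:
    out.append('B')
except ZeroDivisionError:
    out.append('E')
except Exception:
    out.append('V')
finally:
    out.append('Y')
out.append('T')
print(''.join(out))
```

Execution trace: 'N' (try body) → 'X' (except IndexError) → 'Y' (finally) → 'T' (after the try/except). Output: NXYT

Answer: NXYT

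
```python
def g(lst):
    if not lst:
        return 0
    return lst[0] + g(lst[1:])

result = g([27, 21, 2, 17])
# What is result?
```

27 + 21 + 2 + 17 + 0 = 67

Answer: 67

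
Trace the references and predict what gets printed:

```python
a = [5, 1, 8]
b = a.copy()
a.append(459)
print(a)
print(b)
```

Key concept: list.copy() creates independent copy.
Step by step:
`a = [5, 1, 8]` → a = [5, 1, 8]
`b = a.copy()` → b = [5, 1, 8]
`a.append(459)` → a = [5, 1, 8, 459]
`print(a)` → prints [5, 1, 8, 459]
`print(b)` → prints [5, 1, 8]

Answer:
[5, 1, 8, 459]
[5, 1, 8]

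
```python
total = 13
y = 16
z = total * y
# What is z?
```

Trace:
`total = 13` → total = 13
`y = 16` → y = 16
`z = total * y` → z = 208
So z = 208

Answer: 208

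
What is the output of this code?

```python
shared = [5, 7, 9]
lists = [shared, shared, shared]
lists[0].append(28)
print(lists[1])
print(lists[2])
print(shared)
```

Key concept: list of same reference.
Step by step:
`shared = [5, 7, 9]` → shared = [5, 7, 9]
`lists = [shared, shared, shared]` → lists = [[5, 7, 9], [5, 7, 9], [5, 7, 9]]
`lists[0].append(28)` → shared = [5, 7, 9, 28]; lists = [[5, 7, 9, 28], [5, 7, 9, 28], [5, 7, 9, 28]]
`print(lists[1])` → prints [5, 7, 9, 28]
`print(lists[2])` → prints [5, 7, 9, 28]
`print(shared)` → prints [5, 7, 9, 28]

Answer:
[5, 7, 9, 28]
[5, 7, 9, 28]
[5, 7, 9, 28]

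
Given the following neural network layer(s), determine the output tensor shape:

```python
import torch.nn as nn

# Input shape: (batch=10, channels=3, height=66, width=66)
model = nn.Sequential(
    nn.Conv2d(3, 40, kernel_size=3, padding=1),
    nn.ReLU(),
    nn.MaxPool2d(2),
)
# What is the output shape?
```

Input: (10, 3, 66, 66) -> after Conv2d: (10, 40, 66, 66) -> after ReLU: (10, 40, 66, 66) -> Output: (10, 40, 33, 33)

Answer: (10, 40, 33, 33)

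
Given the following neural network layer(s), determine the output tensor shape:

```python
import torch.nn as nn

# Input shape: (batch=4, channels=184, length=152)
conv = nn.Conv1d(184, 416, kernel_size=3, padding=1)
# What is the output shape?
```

Input: (4, 184, 152) -> Output: (4, 416, 152)

Answer: (4, 416, 152)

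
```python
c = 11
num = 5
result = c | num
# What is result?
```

Trace:
`c = 11` → c = 11
`num = 5` → num = 5
`result = c | num` → result = 15
So result = 15

Answer: 15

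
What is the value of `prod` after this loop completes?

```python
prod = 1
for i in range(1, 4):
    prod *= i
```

3! = 6
`prod` takes the values: 1 → 2 → 6

Answer: 6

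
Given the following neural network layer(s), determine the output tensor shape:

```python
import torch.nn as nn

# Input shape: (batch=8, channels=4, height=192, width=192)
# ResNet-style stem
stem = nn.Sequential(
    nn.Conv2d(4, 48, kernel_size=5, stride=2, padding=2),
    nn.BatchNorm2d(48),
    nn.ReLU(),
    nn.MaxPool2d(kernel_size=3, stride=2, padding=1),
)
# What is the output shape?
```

Input: (8, 4, 192, 192) -> after Conv2d 5x5 stride=2: (8, 48, 96, 96) -> Output: (8, 48, 48, 48)

Answer: (8, 48, 48, 48)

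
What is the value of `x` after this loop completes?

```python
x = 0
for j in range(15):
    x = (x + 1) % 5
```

Increment mod 5, 15 times = 0
`x` takes the values: 0 → 1 → 2 → 3 → 4 → 0 → 1 → 2 → 3 → 4 → 0 → 1 → 2 → 3 → 4 → 0

Answer: 0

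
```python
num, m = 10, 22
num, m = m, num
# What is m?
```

Trace:
`num, m = 10, 22` → num = 10; m = 22
`num, m = m, num` → num = 22; m = 10
So m = 10

Answer: 10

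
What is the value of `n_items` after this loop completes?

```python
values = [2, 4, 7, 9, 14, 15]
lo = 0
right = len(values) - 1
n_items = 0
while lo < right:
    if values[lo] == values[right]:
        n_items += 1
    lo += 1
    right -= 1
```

Count matching pairs from ends
`n_items` takes the values: 0

Answer: 0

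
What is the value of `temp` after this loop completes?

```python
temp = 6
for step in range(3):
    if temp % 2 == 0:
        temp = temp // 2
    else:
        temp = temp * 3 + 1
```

Collatz-style transformation from 6
`temp` takes the values: 6 → 3 → 10 → 5

Answer: 5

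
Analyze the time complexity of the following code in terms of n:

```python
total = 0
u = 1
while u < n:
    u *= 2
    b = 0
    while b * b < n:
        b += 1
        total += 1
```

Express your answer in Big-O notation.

Each loop level contributes: log n × √n. Multiplying the contributions gives O(√n log n).

Answer: O(√n log n)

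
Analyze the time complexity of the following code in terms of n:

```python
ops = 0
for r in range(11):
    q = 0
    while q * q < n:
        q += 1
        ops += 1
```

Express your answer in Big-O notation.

Each loop level contributes: 1 × √n. Multiplying the contributions gives O(√n).

Answer: O(√n)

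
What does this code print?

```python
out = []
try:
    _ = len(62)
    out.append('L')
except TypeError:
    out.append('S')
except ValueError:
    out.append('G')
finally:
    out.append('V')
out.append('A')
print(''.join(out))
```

Execution trace: 'S' (except TypeError) → 'V' (finally) → 'A' (after the try/except). Output: SVA

Answer: SVA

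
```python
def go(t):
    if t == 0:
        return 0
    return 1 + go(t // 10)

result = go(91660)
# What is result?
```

Count of digits of 91660: 5

Answer: 5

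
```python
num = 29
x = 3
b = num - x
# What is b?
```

Trace:
`num = 29` → num = 29
`x = 3` → x = 3
`b = num - x` → b = 26
So b = 26

Answer: 26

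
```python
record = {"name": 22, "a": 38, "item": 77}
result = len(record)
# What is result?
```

Trace:
`record = {"name": 22, "a": 38, "item": 77}` → record = {'name': 22, 'a': 38, 'item': 77}
`result = len(record)` → result = 3
So result = 3

Answer: 3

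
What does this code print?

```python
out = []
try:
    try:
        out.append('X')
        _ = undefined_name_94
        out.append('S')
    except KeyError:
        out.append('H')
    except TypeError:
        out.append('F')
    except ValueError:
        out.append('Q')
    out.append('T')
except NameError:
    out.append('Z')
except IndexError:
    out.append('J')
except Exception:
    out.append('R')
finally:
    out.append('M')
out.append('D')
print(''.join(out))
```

Execution trace: 'X' (inner try body) → 'Z' (except NameError) → 'M' (finally) → 'D' (after the try/except). Output: XZMD

Answer: XZMD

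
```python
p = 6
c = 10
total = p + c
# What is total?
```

Trace:
`p = 6` → p = 6
`c = 10` → c = 10
`total = p + c` → total = 16
So total = 16

Answer: 16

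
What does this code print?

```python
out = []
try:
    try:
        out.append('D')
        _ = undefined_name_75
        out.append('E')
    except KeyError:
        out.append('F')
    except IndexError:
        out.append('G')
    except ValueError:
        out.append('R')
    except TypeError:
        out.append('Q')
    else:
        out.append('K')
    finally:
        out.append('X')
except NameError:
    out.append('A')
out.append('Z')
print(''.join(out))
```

Execution trace: 'D' (try body) → 'X' (finally) → 'A' (outer except NameError) → 'Z' (after the try/except). Output: DXAZ

Answer: DXAZ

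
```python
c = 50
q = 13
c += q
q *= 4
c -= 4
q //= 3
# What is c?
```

Trace:
`c = 50` → c = 50
`q = 13` → q = 13
`c += q` → c = 63
`q *= 4` → q = 52
`c -= 4` → c = 59
`q //= 3` → q = 17
So c = 59

Answer: 59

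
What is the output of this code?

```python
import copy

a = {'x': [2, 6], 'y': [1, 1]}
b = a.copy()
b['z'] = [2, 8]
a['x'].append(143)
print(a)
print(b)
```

Key concept: shallow copy of dict with mutable values.
Step by step:
`a = {'x': [2, 6], 'y': [1, 1]}` → a = {'x': [2, 6], 'y': [1, 1]}
`b = a.copy()` → b = {'x': [2, 6], 'y': [1, 1]}
`b['z'] = [2, 8]` → b = {'x': [2, 6], 'y': [1, 1], 'z': [2, 8]}
`a['x'].append(143)` → a = {'x': [2, 6, 143], 'y': [1, 1]}; b = {'x': [2, 6, 143], 'y': [1, 1], 'z': [2, 8]}
`print(a)` → prints {'x': [2, 6, 143], 'y': [1, 1]}
`print(b)` → prints {'x': [2, 6, 143], 'y': [1, 1], 'z': [2, 8]}

Answer:
{'x': [2, 6, 143], 'y': [1, 1]}
{'x': [2, 6, 143], 'y': [1, 1], 'z': [2, 8]}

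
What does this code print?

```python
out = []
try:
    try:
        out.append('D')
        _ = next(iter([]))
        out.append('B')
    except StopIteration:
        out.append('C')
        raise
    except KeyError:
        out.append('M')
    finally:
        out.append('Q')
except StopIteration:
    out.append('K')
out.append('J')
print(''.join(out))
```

Execution trace: 'D' (inner try body) → 'C' (inner except StopIteration) → 'Q' (inner finally) → 'K' (outer except StopIteration) → 'J' (after the try/except). Output: DCQKJ

Answer: DCQKJ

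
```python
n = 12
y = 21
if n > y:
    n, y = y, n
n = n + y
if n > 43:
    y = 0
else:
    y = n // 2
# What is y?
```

Trace:
`n = 12` → n = 12
`y = 21` → y = 21
`if n > y: ...` → n > y is False → no variable changes
`n = n + y` → n = 33
`if n > 43: ...` → n > 43 is False, take else branch → y = 16
So y = 16

Answer: 16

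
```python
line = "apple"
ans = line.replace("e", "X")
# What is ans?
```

Trace:
`line = "apple"` → line = 'apple'
`ans = line.replace("e", "X")` → ans = 'applX'
So ans = 'applX'

Answer: 'applX'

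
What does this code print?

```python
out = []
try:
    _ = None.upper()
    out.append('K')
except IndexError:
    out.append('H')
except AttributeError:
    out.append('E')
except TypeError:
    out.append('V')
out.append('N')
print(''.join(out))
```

Execution trace: 'E' (except AttributeError) → 'N' (after the try/except). Output: EN

Answer: EN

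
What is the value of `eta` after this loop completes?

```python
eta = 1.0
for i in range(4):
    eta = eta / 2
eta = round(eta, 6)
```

Halving LR 4 times: 1 / 2^4
`eta` takes the values: 1.0 → 0.5 → 0.25 → 0.125 → 0.0625

Answer: 0.0625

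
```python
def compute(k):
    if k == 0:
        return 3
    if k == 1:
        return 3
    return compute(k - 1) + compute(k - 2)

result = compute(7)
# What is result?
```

Build up from base cases: compute(0)=3, compute(1)=3, compute(2)=6, compute(3)=9, compute(4)=15, compute(5)=24, compute(6)=39, ..., compute(7)=63

Answer: 63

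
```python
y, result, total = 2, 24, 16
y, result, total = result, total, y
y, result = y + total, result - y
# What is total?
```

Trace:
`y, result, total = 2, 24, 16` → y = 2; result = 24; total = 16
`y, result, total = result, total, y` → y = 24; result = 16; total = 2
`y, result = y + total, result - y` → y = 26; result = -8
So total = 2

Answer: 2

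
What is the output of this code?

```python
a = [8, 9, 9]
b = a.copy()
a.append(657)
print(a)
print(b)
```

Key concept: list.copy() creates independent copy.
Step by step:
`a = [8, 9, 9]` → a = [8, 9, 9]
`b = a.copy()` → b = [8, 9, 9]
`a.append(657)` → a = [8, 9, 9, 657]
`print(a)` → prints [8, 9, 9, 657]
`print(b)` → prints [8, 9, 9]

Answer:
[8, 9, 9, 657]
[8, 9, 9]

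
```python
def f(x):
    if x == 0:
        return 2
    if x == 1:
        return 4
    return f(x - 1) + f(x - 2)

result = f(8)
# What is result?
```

Build up from base cases: f(0)=2, f(1)=4, f(2)=6, f(3)=10, f(4)=16, f(5)=26, f(6)=42, ..., f(8)=110

Answer: 110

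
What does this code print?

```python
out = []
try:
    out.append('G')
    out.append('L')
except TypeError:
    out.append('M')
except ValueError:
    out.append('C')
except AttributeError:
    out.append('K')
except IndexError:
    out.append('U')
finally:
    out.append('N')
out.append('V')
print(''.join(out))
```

Execution trace: 'G' (try body) → 'L' (try body, no exception) → 'N' (finally) → 'V' (after the try/except). Output: GLNV

Answer: GLNV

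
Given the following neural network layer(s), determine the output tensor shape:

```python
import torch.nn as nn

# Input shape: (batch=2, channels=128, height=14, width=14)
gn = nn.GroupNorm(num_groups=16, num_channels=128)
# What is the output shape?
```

Input: (2, 128, 14, 14) -> Output: (2, 128, 14, 14)

Answer: (2, 128, 14, 14)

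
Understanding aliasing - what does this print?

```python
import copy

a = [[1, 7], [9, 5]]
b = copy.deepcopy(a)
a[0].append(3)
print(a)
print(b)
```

Key concept: deep copy is fully independent.
Step by step:
`a = [[1, 7], [9, 5]]` → a = [[1, 7], [9, 5]]
`b = copy.deepcopy(a)` → b = [[1, 7], [9, 5]]
`a[0].append(3)` → a = [[1, 7, 3], [9, 5]]
`print(a)` → prints [[1, 7, 3], [9, 5]]
`print(b)` → prints [[1, 7], [9, 5]]

Answer:
[[1, 7, 3], [9, 5]]
[[1, 7], [9, 5]]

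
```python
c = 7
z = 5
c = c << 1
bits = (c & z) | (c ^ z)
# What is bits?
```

Trace:
`c = 7` → c = 7
`z = 5` → z = 5
`c = c << 1` → c = 14
`bits = (c & z) | (c ^ z)` → bits = 15
So bits = 15

Answer: 15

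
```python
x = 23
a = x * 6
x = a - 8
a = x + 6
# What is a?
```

Trace:
`x = 23` → x = 23
`a = x * 6` → a = 138
`x = a - 8` → x = 130
`a = x + 6` → a = 136
So a = 136

Answer: 136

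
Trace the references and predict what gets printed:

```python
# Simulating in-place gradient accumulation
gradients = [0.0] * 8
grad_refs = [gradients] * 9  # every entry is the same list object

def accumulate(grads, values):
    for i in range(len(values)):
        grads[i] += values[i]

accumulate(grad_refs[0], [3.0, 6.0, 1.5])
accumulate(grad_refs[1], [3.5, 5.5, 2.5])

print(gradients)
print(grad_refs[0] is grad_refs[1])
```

Key concept: gradient accumulation aliasing.
Step by step:
`gradients = [0.0] * 8` → gradients = [0.0, 0.0, 0.0, 0.0, 0.0, 0.0, 0.0, 0.0]
`grad_refs = [gradients] * 9` → grad_refs = [[0.0, 0.0, 0.0, 0.0, 0.0, 0.0, 0.0, 0.0], [0.0, 0.0, 0.0, 0.0, 0.0, 0.0, 0.0, 0.0], [0.0, 0.0, 0.0, 0.0, 0.0, 0.0, 0.0, 0.0], [0.0, 0.0, 0.0, 0.0, 0.0, 0.0, 0.0, 0.0], [0.0, 0.0, 0.0, 0.0, 0.0, 0.0, 0.0, 0.0], [0.0, 0.0, 0.0, 0.0, 0.0, 0.0, 0.0, 0.0], [0.0, 0.0, 0.0, 0.0, 0.0, 0.0, 0.0, 0.0], [0.0, 0.0, 0.0, 0.0, 0.0, 0.0, 0.0, 0.0], [0.0, 0.0, 0.0, 0.0, 0.0, 0.0, 0.0, 0.0]]
`accumulate(grad_refs[0], [3.0, 6.0, 1.5])` → gradients = [3.0, 6.0, 1.5, 0.0, 0.0, 0.0, 0.0, 0.0]; grad_refs = [[3.0, 6.0, 1.5, 0.0, 0.0, 0.0, 0.0, 0.0], [3.0, 6.0, 1.5, 0.0, 0.0, 0.0, 0.0, 0.0], [3.0, 6.0, 1.5, 0.0, 0.0, 0.0, 0.0, 0.0], [3.0, 6.0, 1.5, 0.0, 0.0, 0.0, 0.0, 0.0], [3.0, 6.0, 1.5, 0.0, 0.0, 0.0, 0.0, 0.0], [3.0, 6.0, 1.5, 0.0, 0.0, 0.0, 0.0, 0.0], [3.0, 6.0, 1.5, 0.0, 0.0, 0.0, 0.0, 0.0], [3.0, 6.0, 1.5, 0.0, 0.0, 0.0, 0.0, 0.0], [3.0, 6.0, 1.5, 0.0, 0.0, 0.0, 0.0, 0.0]]
`accumulate(grad_refs[1], [3.5, 5.5, 2.5])` → gradients = [6.5, 11.5, 4.0, 0.0, 0.0, 0.0, 0.0, 0.0]; grad_refs = [[6.5, 11.5, 4.0, 0.0, 0.0, 0.0, 0.0, 0.0], [6.5, 11.5, 4.0, 0.0, 0.0, 0.0, 0.0, 0.0], [6.5, 11.5, 4.0, 0.0, 0.0, 0.0, 0.0, 0.0], [6.5, 11.5, 4.0, 0.0, 0.0, 0.0, 0.0, 0.0], [6.5, 11.5, 4.0, 0.0, 0.0, 0.0, 0.0, 0.0], [6.5, 11.5, 4.0, 0.0, 0.0, 0.0, 0.0, 0.0], [6.5, 11.5, 4.0, 0.0, 0.0, 0.0, 0.0, 0.0], [6.5, 11.5, 4.0, 0.0, 0.0, 0.0, 0.0, 0.0], [6.5, 11.5, 4.0, 0.0, 0.0, 0.0, 0.0, 0.0]]
`print(gradients)` → prints [6.5, 11.5, 4.0, 0.0, 0.0, 0.0, 0.0, 0.0]
`print(grad_refs[0] is grad_refs[1])` → prints True

Answer:
[6.5, 11.5, 4.0, 0.0, 0.0, 0.0, 0.0, 0.0]
True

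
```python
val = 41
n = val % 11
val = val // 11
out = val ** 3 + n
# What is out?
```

Trace:
`val = 41` → val = 41
`n = val % 11` → n = 8
`val = val // 11` → val = 3
`out = val ** 3 + n` → out = 35
So out = 35

Answer: 35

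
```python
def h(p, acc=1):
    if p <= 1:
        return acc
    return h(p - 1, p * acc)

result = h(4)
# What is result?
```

Accumulator trace (n, acc): (4, 1) -> (3, 4) -> (2, 12) -> (1, 24) -> return 24

Answer: 24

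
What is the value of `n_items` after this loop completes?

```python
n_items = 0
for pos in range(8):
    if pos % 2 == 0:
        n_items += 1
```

Count numbers divisible by 2 in range(8)
`n_items` takes the values: 0 → 1 → 2 → 3 → 4

Answer: 4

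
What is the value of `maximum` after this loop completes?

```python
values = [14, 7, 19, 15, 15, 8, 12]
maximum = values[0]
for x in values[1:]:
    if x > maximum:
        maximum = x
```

Maximum of [14, 7, 19, 15, 15, 8, 12]
`maximum` takes the values: 14 → 19

Answer: 19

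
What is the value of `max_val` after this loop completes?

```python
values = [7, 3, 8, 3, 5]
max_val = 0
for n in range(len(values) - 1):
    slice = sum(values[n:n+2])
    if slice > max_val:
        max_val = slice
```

Max sum of 2-element window in [7, 3, 8, 3, 5]
`max_val` takes the values: 0 → 10 → 11

Answer: 11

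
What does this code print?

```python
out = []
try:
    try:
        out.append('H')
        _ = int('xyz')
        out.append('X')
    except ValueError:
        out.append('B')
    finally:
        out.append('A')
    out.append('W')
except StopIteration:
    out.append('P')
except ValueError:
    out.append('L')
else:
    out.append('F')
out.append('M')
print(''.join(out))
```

Execution trace: 'H' (inner try body) → 'B' (inner except ValueError) → 'A' (inner finally) → 'W' (try body, no exception) → 'F' (else) → 'M' (after the try/except). Output: HBAWFM

Answer: HBAWFM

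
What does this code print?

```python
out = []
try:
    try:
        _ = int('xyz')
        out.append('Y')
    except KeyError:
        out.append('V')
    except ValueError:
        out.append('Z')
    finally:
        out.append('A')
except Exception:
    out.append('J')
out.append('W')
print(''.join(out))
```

Execution trace: 'Z' (inner except ValueError) → 'A' (inner finally) → 'W' (after the try/except). Output: ZAW

Answer: ZAW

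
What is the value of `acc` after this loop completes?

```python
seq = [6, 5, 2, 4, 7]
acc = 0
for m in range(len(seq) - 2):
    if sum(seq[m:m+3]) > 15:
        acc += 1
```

Count windows with sum > 15
`acc` takes the values: 0

Answer: 0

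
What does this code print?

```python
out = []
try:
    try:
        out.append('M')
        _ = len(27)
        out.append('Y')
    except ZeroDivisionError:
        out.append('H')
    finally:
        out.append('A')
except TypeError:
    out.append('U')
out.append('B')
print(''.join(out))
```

Execution trace: 'M' (inner try body) → 'A' (inner finally) → 'U' (outer except TypeError) → 'B' (after the try/except). Output: MAUB

Answer: MAUB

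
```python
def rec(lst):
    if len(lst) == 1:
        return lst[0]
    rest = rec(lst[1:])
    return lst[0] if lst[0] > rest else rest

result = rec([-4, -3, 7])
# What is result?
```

Recursive max over [-4, -3, 7] = 7

Answer: 7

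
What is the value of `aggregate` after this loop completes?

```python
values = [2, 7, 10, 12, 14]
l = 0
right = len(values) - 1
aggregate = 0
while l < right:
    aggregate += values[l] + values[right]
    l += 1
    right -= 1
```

Sum of pairs from ends
`aggregate` takes the values: 0 → 16 → 35

Answer: 35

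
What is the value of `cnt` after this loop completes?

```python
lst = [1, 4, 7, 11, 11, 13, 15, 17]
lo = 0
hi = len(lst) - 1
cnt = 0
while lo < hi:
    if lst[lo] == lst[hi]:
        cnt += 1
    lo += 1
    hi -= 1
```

Count matching pairs from ends
`cnt` takes the values: 0 → 1

Answer: 1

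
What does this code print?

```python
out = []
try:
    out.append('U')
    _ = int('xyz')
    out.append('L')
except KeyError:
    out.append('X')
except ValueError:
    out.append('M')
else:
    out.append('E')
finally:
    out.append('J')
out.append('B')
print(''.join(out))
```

Execution trace: 'U' (try body) → 'M' (except ValueError) → 'J' (finally) → 'B' (after the try/except). Output: UMJB

Answer: UMJB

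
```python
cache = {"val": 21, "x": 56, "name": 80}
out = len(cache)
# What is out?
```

Trace:
`cache = {"val": 21, "x": 56, "name": 80}` → cache = {'val': 21, 'x': 56, 'name': 80}
`out = len(cache)` → out = 3
So out = 3

Answer: 3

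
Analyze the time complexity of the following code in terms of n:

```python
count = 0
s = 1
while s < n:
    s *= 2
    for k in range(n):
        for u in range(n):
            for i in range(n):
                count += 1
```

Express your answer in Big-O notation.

Each loop level contributes: log n × n × n × n. Multiplying the contributions gives O(n^3 log n).

Answer: O(n^3 log n)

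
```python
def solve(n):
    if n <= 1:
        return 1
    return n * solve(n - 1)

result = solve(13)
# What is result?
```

solve(13) = 13 * 12 * 11 * 10 * 9 * 8 * 7 * 6 * 5 * 4 * 3 * 2 * 1 = 6227020800

Answer: 6227020800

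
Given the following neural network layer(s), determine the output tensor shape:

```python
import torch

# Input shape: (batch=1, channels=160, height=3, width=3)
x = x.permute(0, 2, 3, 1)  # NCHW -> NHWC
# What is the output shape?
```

Input: (1, 160, 3, 3) -> Output: (1, 3, 3, 160)

Answer: (1, 3, 3, 160)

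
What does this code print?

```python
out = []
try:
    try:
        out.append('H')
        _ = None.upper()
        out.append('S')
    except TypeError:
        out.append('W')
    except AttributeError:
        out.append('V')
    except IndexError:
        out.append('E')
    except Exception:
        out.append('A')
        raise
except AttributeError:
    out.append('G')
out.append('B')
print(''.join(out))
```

Execution trace: 'H' (inner try body) → 'V' (inner except AttributeError) → 'B' (after the try/except). Output: HVB

Answer: HVB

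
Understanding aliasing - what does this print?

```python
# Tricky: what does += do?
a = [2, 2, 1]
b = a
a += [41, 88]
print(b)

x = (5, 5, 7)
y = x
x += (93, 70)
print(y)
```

Key concept: += behavior differs for mutable vs immutable.
Step by step:
`a = [2, 2, 1]` → a = [2, 2, 1]
`b = a` → b = [2, 2, 1] (same object as a)
`a += [41, 88]` → a = [2, 2, 1, 41, 88] (same object as b); b = [2, 2, 1, 41, 88] (same object as a)
`print(b)` → prints [2, 2, 1, 41, 88]
`x = (5, 5, 7)` → x = (5, 5, 7)
`y = x` → y = (5, 5, 7)
`x += (93, 70)` → x = (5, 5, 7, 93, 70)
`print(y)` → prints (5, 5, 7)

Answer:
[2, 2, 1, 41, 88]
(5, 5, 7)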